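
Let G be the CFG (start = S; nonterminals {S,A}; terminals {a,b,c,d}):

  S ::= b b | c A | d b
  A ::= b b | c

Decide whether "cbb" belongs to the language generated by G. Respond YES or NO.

CNF form of G:
  S -> T0 T0 | T1 A | T2 T0
  A -> T0 T0 | c
  T0 -> b
  T1 -> c
  T2 -> d

CYK fill:
  cell(0,0) c: {A,T1}  orig:{A}
  cell(1,1) b: {T0}  orig:{}
  cell(2,2) b: {T0}  orig:{}
  cell(0,1) cb: ∅
  cell(1,2) bb: {A,S}
  cell(0,2) cbb: {S}

S ∈ T[0,2] ⇒ YES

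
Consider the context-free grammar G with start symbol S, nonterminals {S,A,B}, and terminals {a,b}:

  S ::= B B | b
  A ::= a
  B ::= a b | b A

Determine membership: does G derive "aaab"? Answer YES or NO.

CNF form of G:
  S -> B B | b
  A -> a
  B -> T0 T1 | T1 A
  T0 -> a
  T1 -> b

CYK table (by increasing span):
  cell(0,0) a: {A,T0}  orig:{A}
  cell(1,1) a: {A,T0}  orig:{A}
  cell(2,2) a: {A,T0}  orig:{A}
  cell(3,3) b: {S,T1}  orig:{S}
  cell(0,1) aa: ∅
  cell(1,2) aa: ∅
  cell(2,3) ab: {B}
  cell(0,2) aaa: ∅
  cell(1,3) aab: ∅
  cell(0,3) aaab: ∅

S ∉ T[0,3] ⇒ NO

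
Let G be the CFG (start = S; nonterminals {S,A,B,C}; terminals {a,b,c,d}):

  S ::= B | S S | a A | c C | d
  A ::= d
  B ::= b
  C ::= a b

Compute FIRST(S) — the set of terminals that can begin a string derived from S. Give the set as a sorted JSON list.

Compute FIRST by fixpoint:
round 1:
  A via A→d: +{d}
  B via B→b: +{b}
  C via C→a b: +{a}
  S via S→B: +{b}
  S via S→a A: +{a}
  S via S→c C: +{c}
  S via S→d: +{d}
  S: {a,b,c,d}  A: {d}  B: {b}  C: {a}
round 2: (stable)
  S: {a,b,c,d}  A: {d}  B: {b}  C: {a}

FIRST(S) = ["a", "b", "c", "d"]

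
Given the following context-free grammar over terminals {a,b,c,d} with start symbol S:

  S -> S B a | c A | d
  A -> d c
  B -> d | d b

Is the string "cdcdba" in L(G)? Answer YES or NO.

CNF form of G:
  S -> S X4 | T1 A | d
  A -> T0 T1
  B -> T0 T2 | d
  T0 -> d
  T1 -> c
  T2 -> b
  T3 -> a
  X4 -> B T3

Fill CYK table bottom-up:
  cell(0,0) c: {T1}  orig:{}
  cell(1,1) d: {B,S,T0}  orig:{B,S}
  cell(2,2) c: {T1}  orig:{}
  cell(3,3) d: {B,S,T0}  orig:{B,S}
  cell(4,4) b: {T2}  orig:{}
  cell(5,5) a: {T3}  orig:{}
  cell(0,1) cd: ∅
  cell(1,2) dc: {A}
  cell(2,3) cd: ∅
  cell(3,4) db: {B}
  cell(4,5) ba: ∅
  cell(0,2) cdc: {S}
  cell(1,3) dcd: ∅
  cell(2,4) cdb: ∅
  cell(3,5) dba: {X4}  orig:{}
  cell(0,3) cdcd: ∅
  cell(1,4) dcdb: ∅
  cell(2,5) cdba: ∅
  cell(0,4) cdcdb: ∅
  cell(1,5) dcdba: ∅
  cell(0,5) cdcdba: {S}

S ∈ T[0,5] ⇒ YES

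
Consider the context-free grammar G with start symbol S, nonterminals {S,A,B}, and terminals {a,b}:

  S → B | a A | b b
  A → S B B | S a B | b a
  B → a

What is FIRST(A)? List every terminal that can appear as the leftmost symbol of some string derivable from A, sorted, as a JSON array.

FIRST sets, iterate to fixpoint:
[1]
  A via A→b a: +{b}
  B via B→a: +{a}
  S via S→B: +{a}
  S via S→b b: +{b}
  FIRST(S)={a,b}  FIRST(A)={b}  FIRST(B)={a}
[2]
  A via A→S B B: +{a}
  FIRST(S)={a,b}  FIRST(A)={a,b}  FIRST(B)={a}
[3] (no change)
  FIRST(S)={a,b}  FIRST(A)={a,b}  FIRST(B)={a}

FIRST(A) = ["a", "b"]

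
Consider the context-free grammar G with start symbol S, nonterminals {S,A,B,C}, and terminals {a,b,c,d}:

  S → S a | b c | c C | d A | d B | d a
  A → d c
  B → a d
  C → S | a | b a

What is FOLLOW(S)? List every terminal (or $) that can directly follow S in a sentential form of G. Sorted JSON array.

FIRST sets, iterate to fixpoint:
round 1:
  A via A→d c: +{d}
  B via B→a d: +{a}
  C via C→a: +{a}
  C via C→b a: +{b}
  S via S→b c: +{b}
  S via S→c C: +{c}
  S via S→d A: +{d}
  S: {b,c,d}  A: {d}  B: {a}  C: {a,b}
round 2:
  C via C→S: +{c,d}
  S: {b,c,d}  A: {d}  B: {a}  C: {a,b,c,d}
round 3: — fixpoint
  S: {b,c,d}  A: {d}  B: {a}  C: {a,b,c,d}

FOLLOW iteration:
FOLLOW(S) := {$}
iter 1:
  S→S a: FOLLOW(S) ⊇ FIRST(a) = {a}; new: +{a}
  S→c C: FOLLOW(C) ⊇ FOLLOW(S) ⊇ {$,a}; new: +{$,a}
  S→d A: FOLLOW(A) ⊇ FOLLOW(S) ⊇ {$,a}; new: +{$,a}
  S→d B: FOLLOW(B) ⊇ FOLLOW(S) ⊇ {$,a}; new: +{$,a}
  FOLLOW[S]={$,a}  FOLLOW[A]={$,a}  FOLLOW[B]={$,a}  FOLLOW[C]={$,a}
iter 2: — fixpoint
  FOLLOW[S]={$,a}  FOLLOW[A]={$,a}  FOLLOW[B]={$,a}  FOLLOW[C]={$,a}

FOLLOW(S) = ["$", "a"]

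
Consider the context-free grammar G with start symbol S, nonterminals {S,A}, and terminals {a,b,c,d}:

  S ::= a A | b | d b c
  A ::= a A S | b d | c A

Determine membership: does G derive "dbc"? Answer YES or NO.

CNF form of G:
  S -> T0 A | T2 X5 | b
  A -> T0 X4 | T1 T2 | T3 A
  T0 -> a
  T1 -> b
  T2 -> d
  T3 -> c
  X4 -> A S
  X5 -> T1 T3

CYK fill:
  T[0,0] 'd' = {T2}  orig:{}
  T[1,1] 'b' = {S,T1}  orig:{S}
  T[2,2] 'c' = {T3}  orig:{}
  T[0,1] 'db' = ∅
  T[1,2] 'bc' = {X5}  orig:{}
  T[0,2] 'dbc' = {S}

S ∈ T[0,2] ⇒ YES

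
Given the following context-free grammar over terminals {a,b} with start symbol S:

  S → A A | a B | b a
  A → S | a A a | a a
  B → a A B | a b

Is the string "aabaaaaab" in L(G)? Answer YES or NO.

Convert to CNF:
  S -> A A | T0 B | T1 T0
  A -> A A | T0 B | T0 T0 | T0 X2 | T1 T0
  B -> T0 T1 | T0 X3
  T0 -> a
  T1 -> b
  X2 -> A T0
  X3 -> A B

Fill CYK table bottom-up:
  cell(0,0) a: {T0}  orig:{}
  cell(1,1) a: {T0}  orig:{}
  cell(2,2) b: {T1}  orig:{}
  cell(3,3) a: {T0}  orig:{}
  cell(4,4) a: {T0}  orig:{}
  cell(5,5) a: {T0}  orig:{}
  cell(6,6) a: {T0}  orig:{}
  cell(7,7) a: {T0}  orig:{}
  cell(8,8) b: {T1}  orig:{}
  cell(0,1) aa: {A}
  cell(1,2) ab: {B}
  cell(2,3) ba: {A,S}
  cell(3,4) aa: {A}
  cell(4,5) aa: {A}
  cell(5,6) aa: {A}
  cell(6,7) aa: {A}
  cell(7,8) ab: {B}
  cell(0,2) aab: {A,S}
  cell(1,3) aba: ∅
  cell(2,4) baa: {X2}  orig:{}
  cell(3,5) aaa: {X2}  orig:{}
  cell(4,6) aaa: {X2}  orig:{}
  cell(5,7) aaa: {X2}  orig:{}
  cell(6,8) aab: {A,S}
  cell(0,3) aaba: {A,S,X2}  orig:{A,S}
  cell(1,4) abaa: {A}
  cell(2,5) baaa: {A,S}
  cell(3,6) aaaa: {A,S}
  cell(4,7) aaaa: {A,S}
  cell(5,8) aaab: {X3}  orig:{}
  cell(0,4) aabaa: {A,S,X2}  orig:{A,S}
  cell(1,5) abaaa: {X2}  orig:{}
  cell(2,6) baaaa: {X2}  orig:{}
  cell(3,7) aaaaa: {X2}  orig:{}
  cell(4,8) aaaab: {A,B,S}
  cell(0,5) aabaaa: {A,S,X2}  orig:{A,S}
  cell(1,6) abaaaa: {A,S}
  cell(2,7) baaaaa: {A,S}
  cell(3,8) aaaaab: {A,S,X3}  orig:{A,S}
  cell(0,6) aabaaaa: {A,S,X2}  orig:{A,S}
  cell(1,7) abaaaaa: {X2}  orig:{}
  cell(2,8) baaaaab: {A,S,X3}  orig:{A,S}
  cell(0,7) aabaaaaa: {A,S,X2}  orig:{A,S}
  cell(1,8) abaaaaab: {B,X3}  orig:{B}
  cell(0,8) aabaaaaab: {A,B,S,X3}  orig:{A,B,S}

S ∈ T[0,8] ⇒ YES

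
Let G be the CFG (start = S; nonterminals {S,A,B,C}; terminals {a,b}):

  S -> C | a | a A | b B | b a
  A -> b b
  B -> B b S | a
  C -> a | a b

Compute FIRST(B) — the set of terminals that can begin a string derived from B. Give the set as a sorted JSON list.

FIRST sets, iterate to fixpoint:
iter 1:
  A via A→b b: +{b}
  B via B→a: +{a}
  C via C→a: +{a}
  S via S→C: +{a}
  S via S→b B: +{b}
  S: {a,b}  A: {b}  B: {a}  C: {a}
iter 2: — fixpoint
  S: {a,b}  A: {b}  B: {a}  C: {a}

FIRST(B) = ["a"]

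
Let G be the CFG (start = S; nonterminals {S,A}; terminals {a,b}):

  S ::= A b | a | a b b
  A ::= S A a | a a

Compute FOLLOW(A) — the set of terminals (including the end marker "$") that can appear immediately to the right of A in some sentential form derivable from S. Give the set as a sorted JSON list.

FIRST iteration:
[1]
  A via A→a a: +{a}
  S via S→A b: +{a}
  FIRST[S]={a}  FIRST[A]={a}
[2] — fixpoint
  FIRST[S]={a}  FIRST[A]={a}

FOLLOW iteration:
initialize: $ ∈ FOLLOW(S)
[1]
  A→S A a: FOLLOW(S) ⊇ FIRST(A) = {a}; new: +{a}
  A→S A a: FOLLOW(A) ⊇ FIRST(a) = {a}; new: +{a}
  S→A b: FOLLOW(A) ⊇ FIRST(b) = {b}; new: +{b}
  S: {$,a}  A: {a,b}
[2] done
  S: {$,a}  A: {a,b}

FOLLOW(A) = ["a", "b"]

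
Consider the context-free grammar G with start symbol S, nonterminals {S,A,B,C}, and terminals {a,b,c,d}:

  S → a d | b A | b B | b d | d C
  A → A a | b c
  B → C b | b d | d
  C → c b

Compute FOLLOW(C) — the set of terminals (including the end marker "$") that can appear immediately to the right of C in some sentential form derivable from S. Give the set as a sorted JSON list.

Compute FIRST by fixpoint:
pass 1:
  A via A→b c: +{b}
  B via B→b d: +{b}
  B via B→d: +{d}
  C via C→c b: +{c}
  S via S→a d: +{a}
  S via S→b A: +{b}
  S via S→d C: +{d}
  FIRST[S]={a,b,d}  FIRST[A]={b}  FIRST[B]={b,d}  FIRST[C]={c}
pass 2:
  B via B→C b: +{c}
  FIRST[S]={a,b,d}  FIRST[A]={b}  FIRST[B]={b,c,d}  FIRST[C]={c}
pass 3: (no change)
  FIRST[S]={a,b,d}  FIRST[A]={b}  FIRST[B]={b,c,d}  FIRST[C]={c}

FOLLOW iteration:
seed FOLLOW(S) with $
pass 1:
  A→A a: FOLLOW(A) ⊇ FIRST(a) = {a}; new: +{a}
  B→C b: FOLLOW(C) ⊇ FIRST(b) = {b}; new: +{b}
  S→b A: FOLLOW(A) ⊇ FOLLOW(S) ⊇ {$}; new: +{$}
  S→b B: FOLLOW(B) ⊇ FOLLOW(S) ⊇ {$}; new: +{$}
  S→d C: FOLLOW(C) ⊇ FOLLOW(S) ⊇ {$}; new: +{$}
  FOLLOW[S]={$}  FOLLOW[A]={$,a}  FOLLOW[B]={$}  FOLLOW[C]={$,b}
pass 2: (no change)
  FOLLOW[S]={$}  FOLLOW[A]={$,a}  FOLLOW[B]={$}  FOLLOW[C]={$,b}

FOLLOW(C) = ["$", "b"]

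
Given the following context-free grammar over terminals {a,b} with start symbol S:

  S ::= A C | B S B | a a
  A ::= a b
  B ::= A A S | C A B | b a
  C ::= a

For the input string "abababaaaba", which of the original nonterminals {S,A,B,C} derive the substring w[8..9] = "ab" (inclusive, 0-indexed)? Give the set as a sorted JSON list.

CNF form of G:
  S -> A C | B X4 | T0 T0
  A -> T0 T1
  B -> A X2 | C X3 | T1 T0
  C -> a
  T0 -> a
  T1 -> b
  X2 -> A S
  X3 -> A B
  X4 -> S B

CYK fill — only the sub-triangle for w[8..9]:
  cell(8,8) a: {C,T0}  orig:{C}
  cell(9,9) b: {T1}  orig:{}
  cell(8,9) ab: {A}

Original NTs in T[8,9] deriving "ab": ["A"]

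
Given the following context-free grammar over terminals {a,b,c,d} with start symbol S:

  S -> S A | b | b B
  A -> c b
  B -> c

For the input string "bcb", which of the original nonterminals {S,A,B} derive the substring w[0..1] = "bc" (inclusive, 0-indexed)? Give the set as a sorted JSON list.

Convert to CNF:
  S -> S A | T1 B | b
  A -> T0 T1
  B -> c
  T0 -> c
  T1 -> b

Fill CYK table bottom-up — only the sub-triangle for w[0..1]:
  T[0,0] 'b' = {S,T1}  orig:{S}
  T[1,1] 'c' = {B,T0}  orig:{B}
  T[0,1] 'bc' = {S}

Original NTs in T[0,1] deriving "bc": ["S"]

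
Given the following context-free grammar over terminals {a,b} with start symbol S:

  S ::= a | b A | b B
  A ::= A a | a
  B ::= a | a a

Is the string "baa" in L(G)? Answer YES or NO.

Convert to CNF:
  S -> T1 A | T1 B | a
  A -> A T0 | a
  B -> T0 T0 | a
  T0 -> a
  T1 -> b

Fill CYK table bottom-up:
  cell(0,0) b: {T1}  orig:{}
  cell(1,1) a: {A,B,S,T0}  orig:{A,B,S}
  cell(2,2) a: {A,B,S,T0}  orig:{A,B,S}
  cell(0,1) ba: {S}
  cell(1,2) aa: {A,B}
  cell(0,2) baa: {S}

S ∈ T[0,2] ⇒ YES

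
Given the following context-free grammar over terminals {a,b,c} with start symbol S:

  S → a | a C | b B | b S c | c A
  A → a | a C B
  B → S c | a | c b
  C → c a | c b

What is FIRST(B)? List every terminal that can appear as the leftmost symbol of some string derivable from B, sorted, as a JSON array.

FIRST iteration:
round 1:
  A via A→a: +{a}
  B via B→a: +{a}
  B via B→c b: +{c}
  C via C→c a: +{c}
  S via S→a: +{a}
  S via S→b B: +{b}
  S via S→c A: +{c}
  FIRST(S)={a,b,c}  FIRST(A)={a}  FIRST(B)={a,c}  FIRST(C)={c}
round 2:
  B via B→S c: +{b}
  FIRST(S)={a,b,c}  FIRST(A)={a}  FIRST(B)={a,b,c}  FIRST(C)={c}
round 3: — fixpoint
  FIRST(S)={a,b,c}  FIRST(A)={a}  FIRST(B)={a,b,c}  FIRST(C)={c}

FIRST(B) = ["a", "b", "c"]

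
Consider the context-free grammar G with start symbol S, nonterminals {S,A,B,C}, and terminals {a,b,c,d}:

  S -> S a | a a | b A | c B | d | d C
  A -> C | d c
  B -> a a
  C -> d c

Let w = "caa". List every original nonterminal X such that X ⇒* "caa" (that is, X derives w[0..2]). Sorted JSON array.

CNF form of G:
  S -> S T2 | T0 C | T1 B | T2 T2 | T3 A | d
  A -> T0 T1
  B -> T2 T2
  C -> T0 T1
  T0 -> d
  T1 -> c
  T2 -> a
  T3 -> b

CYK fill — only the sub-triangle for w[0..2]:
  T[0,0] 'c' = {T1}  orig:{}
  T[1,1] 'a' = {T2}  orig:{}
  T[2,2] 'a' = {T2}  orig:{}
  T[0,1] 'ca' = ∅
  T[1,2] 'aa' = {B,S}
  T[0,2] 'caa' = {S}

Original NTs in T[0,2] deriving "caa": ["S"]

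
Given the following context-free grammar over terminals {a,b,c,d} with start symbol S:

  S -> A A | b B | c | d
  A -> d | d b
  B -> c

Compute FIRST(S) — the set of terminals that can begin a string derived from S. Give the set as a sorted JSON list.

FIRST sets, iterate to fixpoint:
[1]
  A via A→d: +{d}
  B via B→c: +{c}
  S via S→A A: +{d}
  S via S→b B: +{b}
  S via S→c: +{c}
  S: {b,c,d}  A: {d}  B: {c}
[2] (no change)
  S: {b,c,d}  A: {d}  B: {c}

FIRST(S) = ["b", "c", "d"]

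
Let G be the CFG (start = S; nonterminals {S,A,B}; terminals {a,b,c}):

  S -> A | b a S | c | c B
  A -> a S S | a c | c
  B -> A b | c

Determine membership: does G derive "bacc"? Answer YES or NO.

CNF form of G:
  S -> T0 T1 | T0 X4 | T1 B | T2 X5 | c
  A -> T0 T1 | T0 X3 | c
  B -> A T2 | c
  T0 -> a
  T1 -> c
  T2 -> b
  X3 -> S S
  X4 -> S S
  X5 -> T0 S

Fill CYK table bottom-up:
  cell(0,0) b: {T2}  orig:{}
  cell(1,1) a: {T0}  orig:{}
  cell(2,2) c: {A,B,S,T1}  orig:{A,B,S}
  cell(3,3) c: {A,B,S,T1}  orig:{A,B,S}
  cell(0,1) ba: ∅
  cell(1,2) ac: {A,S,X5}  orig:{A,S}
  cell(2,3) cc: {S,X3,X4}  orig:{S}
  cell(0,2) bac: {S}
  cell(1,3) acc: {A,S,X3,X4,X5}  orig:{A,S}
  cell(0,3) bacc: {S,X3,X4}  orig:{S}

S ∈ T[0,3] ⇒ YES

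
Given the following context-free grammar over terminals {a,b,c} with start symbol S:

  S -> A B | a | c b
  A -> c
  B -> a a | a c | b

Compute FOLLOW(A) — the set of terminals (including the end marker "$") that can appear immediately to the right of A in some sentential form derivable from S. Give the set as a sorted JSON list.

Compute FIRST by fixpoint:
[1]
  A via A→c: +{c}
  B via B→a a: +{a}
  B via B→b: +{b}
  S via S→A B: +{c}
  S via S→a: +{a}
  FIRST(S)={a,c}  FIRST(A)={c}  FIRST(B)={a,b}
[2] (no change)
  FIRST(S)={a,c}  FIRST(A)={c}  FIRST(B)={a,b}

FOLLOW iteration:
initialize: $ ∈ FOLLOW(S)
round 1:
  S→A B: FOLLOW(A) ⊇ FIRST(B) = {a,b}; new: +{a,b}
  S→A B: FOLLOW(B) ⊇ FOLLOW(S) ⊇ {$}; new: +{$}
  FOLLOW[S]={$}  FOLLOW[A]={a,b}  FOLLOW[B]={$}
round 2: (stable)
  FOLLOW[S]={$}  FOLLOW[A]={a,b}  FOLLOW[B]={$}

FOLLOW(A) = ["a", "b"]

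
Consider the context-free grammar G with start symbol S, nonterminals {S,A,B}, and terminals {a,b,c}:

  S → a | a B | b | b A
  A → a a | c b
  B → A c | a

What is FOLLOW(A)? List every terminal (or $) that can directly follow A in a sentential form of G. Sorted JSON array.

Compute FIRST by fixpoint:
iter 1:
  A via A→a a: +{a}
  A via A→c b: +{c}
  B via B→A c: +{a,c}
  S via S→a: +{a}
  S via S→b: +{b}
  FIRST(S)={a,b}  FIRST(A)={a,c}  FIRST(B)={a,c}
iter 2: (no change)
  FIRST(S)={a,b}  FIRST(A)={a,c}  FIRST(B)={a,c}

Compute FOLLOW by fixpoint:
initialize: $ ∈ FOLLOW(S)
round 1:
  B→A c: FOLLOW(A) ⊇ FIRST(c) = {c}; new: +{c}
  S→a B: FOLLOW(B) ⊇ FOLLOW(S) ⊇ {$}; new: +{$}
  S→b A: FOLLOW(A) ⊇ FOLLOW(S) ⊇ {$}; new: +{$}
  FOLLOW(S)={$}  FOLLOW(A)={$,c}  FOLLOW(B)={$}
round 2: (stable)
  FOLLOW(S)={$}  FOLLOW(A)={$,c}  FOLLOW(B)={$}

FOLLOW(A) = ["$", "c"]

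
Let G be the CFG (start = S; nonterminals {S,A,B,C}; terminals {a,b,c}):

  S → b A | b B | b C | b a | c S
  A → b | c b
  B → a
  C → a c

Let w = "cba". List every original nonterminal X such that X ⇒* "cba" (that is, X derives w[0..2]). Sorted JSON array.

Convert to CNF:
  S -> T0 S | T1 A | T1 B | T1 C | T1 T2
  A -> T0 T1 | b
  B -> a
  C -> T2 T0
  T0 -> c
  T1 -> b
  T2 -> a

CYK fill (cells [i..j] with 0 ≤ i ≤ j ≤ 2 only):
  [0..0]={T0}  "c"  orig:{}
  [1..1]={A,T1}  "b"  orig:{A}
  [2..2]={B,T2}  "a"  orig:{B}
  [0..1]={A}  "cb"
  [1..2]={S}  "ba"
  [0..2]={S}  "cba"

Original NTs in T[0,2] deriving "cba": ["S"]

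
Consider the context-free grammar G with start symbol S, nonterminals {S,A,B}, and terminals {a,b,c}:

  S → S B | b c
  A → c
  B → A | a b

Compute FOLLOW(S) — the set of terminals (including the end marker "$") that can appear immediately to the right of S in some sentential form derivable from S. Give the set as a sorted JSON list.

FIRST sets, iterate to fixpoint:
[1]
  A via A→c: +{c}
  B via B→A: +{c}
  B via B→a b: +{a}
  S via S→b c: +{b}
  S: {b}  A: {c}  B: {a,c}
[2] done
  S: {b}  A: {c}  B: {a,c}

Compute FOLLOW by fixpoint:
FOLLOW(S) := {$}
[1]
  S→S B: FOLLOW(S) ⊇ FIRST(B) = {a,c}; new: +{a,c}
  S→S B: FOLLOW(B) ⊇ FOLLOW(S) ⊇ {$,a,c}; new: +{$,a,c}
  S: {$,a,c}  A: {}  B: {$,a,c}
[2]
  B→A: FOLLOW(A) ⊇ FOLLOW(B) ⊇ {$,a,c}; new: +{$,a,c}
  S: {$,a,c}  A: {$,a,c}  B: {$,a,c}
[3] (stable)
  S: {$,a,c}  A: {$,a,c}  B: {$,a,c}

FOLLOW(S) = ["$", "a", "c"]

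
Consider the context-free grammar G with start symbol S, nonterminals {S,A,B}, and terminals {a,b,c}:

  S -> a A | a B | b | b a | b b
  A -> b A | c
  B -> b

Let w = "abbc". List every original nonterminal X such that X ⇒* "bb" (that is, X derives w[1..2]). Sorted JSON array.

Convert to CNF:
  S -> T0 T0 | T0 T1 | T1 A | T1 B | b
  A -> T0 A | c
  B -> b
  T0 -> b
  T1 -> a

CYK fill — only the sub-triangle for w[1..2]:
  cell(1,1) b: {B,S,T0}  orig:{B,S}
  cell(2,2) b: {B,S,T0}  orig:{B,S}
  cell(1,2) bb: {S}

Original NTs in T[1,2] deriving "bb": ["S"]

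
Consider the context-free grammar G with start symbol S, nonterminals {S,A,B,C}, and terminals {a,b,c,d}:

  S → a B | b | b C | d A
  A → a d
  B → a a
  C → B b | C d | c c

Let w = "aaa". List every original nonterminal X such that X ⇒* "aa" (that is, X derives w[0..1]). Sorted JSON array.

CNF form of G:
  S -> T0 B | T1 A | T2 C | b
  A -> T0 T1
  B -> T0 T0
  C -> B T2 | C T1 | T3 T3
  T0 -> a
  T1 -> d
  T2 -> b
  T3 -> c

CYK fill, restricted to cells inside w[0..1]:
  T[0,0] 'a' = {T0}  orig:{}
  T[1,1] 'a' = {T0}  orig:{}
  T[0,1] 'aa' = {B}

Original NTs in T[0,1] deriving "aa": ["B"]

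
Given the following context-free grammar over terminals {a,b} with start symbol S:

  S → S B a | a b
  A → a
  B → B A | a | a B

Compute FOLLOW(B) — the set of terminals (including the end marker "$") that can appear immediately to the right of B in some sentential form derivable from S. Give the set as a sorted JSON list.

Compute FIRST by fixpoint:
iter 1:
  A via A→a: +{a}
  B via B→a: +{a}
  S via S→a b: +{a}
  FIRST(S)={a}  FIRST(A)={a}  FIRST(B)={a}
iter 2: — fixpoint
  FIRST(S)={a}  FIRST(A)={a}  FIRST(B)={a}

Compute FOLLOW by fixpoint:
FOLLOW(S) := {$}
round 1:
  B→B A: FOLLOW(B) ⊇ FIRST(A) = {a}; new: +{a}
  B→B A: FOLLOW(A) ⊇ FOLLOW(B) ⊇ {a}; new: +{a}
  S→S B a: FOLLOW(S) ⊇ FIRST(B) = {a}; new: +{a}
  FOLLOW(S)={$,a}  FOLLOW(A)={a}  FOLLOW(B)={a}
round 2: (stable)
  FOLLOW(S)={$,a}  FOLLOW(A)={a}  FOLLOW(B)={a}

FOLLOW(B) = ["a"]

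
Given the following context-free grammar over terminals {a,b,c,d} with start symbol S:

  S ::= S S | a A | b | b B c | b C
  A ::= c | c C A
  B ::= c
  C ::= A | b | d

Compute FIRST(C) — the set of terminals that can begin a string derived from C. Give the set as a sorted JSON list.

FIRST sets, iterate to fixpoint:
round 1:
  A via A→c: +{c}
  B via B→c: +{c}
  C via C→A: +{c}
  C via C→b: +{b}
  C via C→d: +{d}
  S via S→a A: +{a}
  S via S→b: +{b}
  FIRST[S]={a,b}  FIRST[A]={c}  FIRST[B]={c}  FIRST[C]={b,c,d}
round 2: — fixpoint
  FIRST[S]={a,b}  FIRST[A]={c}  FIRST[B]={c}  FIRST[C]={b,c,d}

FIRST(C) = ["b", "c", "d"]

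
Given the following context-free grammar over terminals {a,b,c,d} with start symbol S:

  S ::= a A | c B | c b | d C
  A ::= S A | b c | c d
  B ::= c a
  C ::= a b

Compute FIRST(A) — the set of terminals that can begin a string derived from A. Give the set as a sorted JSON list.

FIRST iteration:
pass 1:
  A via A→b c: +{b}
  A via A→c d: +{c}
  B via B→c a: +{c}
  C via C→a b: +{a}
  S via S→a A: +{a}
  S via S→c B: +{c}
  S via S→d C: +{d}
  S: {a,c,d}  A: {b,c}  B: {c}  C: {a}
pass 2:
  A via A→S A: +{a,d}
  S: {a,c,d}  A: {a,b,c,d}  B: {c}  C: {a}
pass 3: (no change)
  S: {a,c,d}  A: {a,b,c,d}  B: {c}  C: {a}

FIRST(A) = ["a", "b", "c", "d"]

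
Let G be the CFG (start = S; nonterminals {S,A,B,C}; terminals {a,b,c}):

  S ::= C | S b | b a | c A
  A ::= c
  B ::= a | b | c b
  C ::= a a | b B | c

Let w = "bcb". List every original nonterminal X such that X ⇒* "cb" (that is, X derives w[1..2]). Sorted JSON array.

CNF form of G:
  S -> S T1 | T0 A | T1 B | T1 T2 | T2 T2 | c
  A -> c
  B -> T0 T1 | a | b
  C -> T1 B | T2 T2 | c
  T0 -> c
  T1 -> b
  T2 -> a

Fill CYK table bottom-up, restricted to cells inside w[1..2]:
  T[1,1] 'c' = {A,C,S,T0}  orig:{A,C,S}
  T[2,2] 'b' = {B,T1}  orig:{B}
  T[1,2] 'cb' = {B,S}

Original NTs in T[1,2] deriving "cb": ["B", "S"]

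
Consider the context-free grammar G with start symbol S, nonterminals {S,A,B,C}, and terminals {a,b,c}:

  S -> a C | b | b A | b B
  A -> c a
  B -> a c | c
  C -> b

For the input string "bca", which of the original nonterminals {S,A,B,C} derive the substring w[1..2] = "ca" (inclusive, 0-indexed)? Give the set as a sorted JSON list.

Convert to CNF:
  S -> T1 C | T2 A | T2 B | b
  A -> T0 T1
  B -> T1 T0 | c
  C -> b
  T0 -> c
  T1 -> a
  T2 -> b

CYK fill (cells [i..j] with 1 ≤ i ≤ j ≤ 2 only):
  T[1,1] 'c' = {B,T0}  orig:{B}
  T[2,2] 'a' = {T1}  orig:{}
  T[1,2] 'ca' = {A}

Original NTs in T[1,2] deriving "ca": ["A"]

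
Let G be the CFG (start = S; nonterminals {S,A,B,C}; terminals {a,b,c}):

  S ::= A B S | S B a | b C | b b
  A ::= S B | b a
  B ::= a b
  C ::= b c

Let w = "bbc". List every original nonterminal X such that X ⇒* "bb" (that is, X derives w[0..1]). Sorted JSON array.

CNF form of G:
  S -> A X3 | S X4 | T0 C | T0 T0
  A -> S B | T0 T1
  B -> T1 T0
  C -> T0 T2
  T0 -> b
  T1 -> a
  T2 -> c
  X3 -> B S
  X4 -> B T1

CYK table (by increasing span), restricted to cells inside w[0..1]:
  [0..0]={T0}  "b"  orig:{}
  [1..1]={T0}  "b"  orig:{}
  [0..1]={S}  "bb"

Original NTs in T[0,1] deriving "bb": ["S"]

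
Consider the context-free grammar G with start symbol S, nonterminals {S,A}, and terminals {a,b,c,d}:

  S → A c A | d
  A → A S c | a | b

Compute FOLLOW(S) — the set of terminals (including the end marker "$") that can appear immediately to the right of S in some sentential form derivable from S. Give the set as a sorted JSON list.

FIRST iteration:
iter 1:
  A via A→a: +{a}
  A via A→b: +{b}
  S via S→A c A: +{a,b}
  S via S→d: +{d}
  FIRST[S]={a,b,d}  FIRST[A]={a,b}
iter 2: — fixpoint
  FIRST[S]={a,b,d}  FIRST[A]={a,b}

Compute FOLLOW by fixpoint:
seed FOLLOW(S) with $
round 1:
  A→A S c: FOLLOW(A) ⊇ FIRST(S) = {a,b,d}; new: +{a,b,d}
  A→A S c: FOLLOW(S) ⊇ FIRST(c) = {c}; new: +{c}
  S→A c A: FOLLOW(A) ⊇ FIRST(c) = {c}; new: +{c}
  S→A c A: FOLLOW(A) ⊇ FOLLOW(S) ⊇ {$,c}; new: +{$}
  S: {$,c}  A: {$,a,b,c,d}
round 2: (stable)
  S: {$,c}  A: {$,a,b,c,d}

FOLLOW(S) = ["$", "c"]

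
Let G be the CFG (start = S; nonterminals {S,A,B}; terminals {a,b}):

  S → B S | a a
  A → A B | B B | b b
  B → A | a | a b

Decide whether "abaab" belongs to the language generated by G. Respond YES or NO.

Convert to CNF:
  S -> B S | T1 T1
  A -> A B | B B | T0 T0
  B -> A B | B B | T0 T0 | T1 T0 | a
  T0 -> b
  T1 -> a

CYK fill:
  [0..0]={B,T1}  "a"  orig:{B}
  [1..1]={T0}  "b"  orig:{}
  [2..2]={B,T1}  "a"  orig:{B}
  [3..3]={B,T1}  "a"  orig:{B}
  [4..4]={T0}  "b"  orig:{}
  [0..1]={B}  "ab"
  [1..2]=∅  "ba"
  [2..3]={A,B,S}  "aa"
  [3..4]={B}  "ab"
  [0..2]={A,B}  "aba"
  [1..3]=∅  "baa"
  [2..4]={A,B}  "aab"
  [0..3]={A,B,S}  "abaa"
  [1..4]=∅  "baab"
  [0..4]={A,B}  "abaab"

S ∉ T[0,4] ⇒ NO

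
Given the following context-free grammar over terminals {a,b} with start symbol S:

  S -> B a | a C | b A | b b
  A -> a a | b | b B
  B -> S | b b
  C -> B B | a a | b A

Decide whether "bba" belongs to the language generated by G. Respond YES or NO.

Convert to CNF:
  S -> B T0 | T0 C | T1 A | T1 T1
  A -> T0 T0 | T1 B | b
  B -> B T0 | T0 C | T1 A | T1 T1
  C -> B B | T0 T0 | T1 A
  T0 -> a
  T1 -> b

CYK fill:
  T[0,0] 'b' = {A,T1}  orig:{A}
  T[1,1] 'b' = {A,T1}  orig:{A}
  T[2,2] 'a' = {T0}  orig:{}
  T[0,1] 'bb' = {B,C,S}
  T[1,2] 'ba' = ∅
  T[0,2] 'bba' = {B,S}

S ∈ T[0,2] ⇒ YES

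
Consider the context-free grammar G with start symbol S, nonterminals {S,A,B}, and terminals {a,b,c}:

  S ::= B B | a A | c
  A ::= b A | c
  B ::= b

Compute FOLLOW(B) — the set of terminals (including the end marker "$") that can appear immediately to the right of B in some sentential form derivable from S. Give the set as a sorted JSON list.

Compute FIRST by fixpoint:
[1]
  A via A→b A: +{b}
  A via A→c: +{c}
  B via B→b: +{b}
  S via S→B B: +{b}
  S via S→a A: +{a}
  S via S→c: +{c}
  S: {a,b,c}  A: {b,c}  B: {b}
[2] — fixpoint
  S: {a,b,c}  A: {b,c}  B: {b}

FOLLOW sets:
seed FOLLOW(S) with $
pass 1:
  S→B B: FOLLOW(B) ⊇ FIRST(B) = {b}; new: +{b}
  S→B B: FOLLOW(B) ⊇ FOLLOW(S) ⊇ {$}; new: +{$}
  S→a A: FOLLOW(A) ⊇ FOLLOW(S) ⊇ {$}; new: +{$}
  S: {$}  A: {$}  B: {$,b}
pass 2: done
  S: {$}  A: {$}  B: {$,b}

FOLLOW(B) = ["$", "b"]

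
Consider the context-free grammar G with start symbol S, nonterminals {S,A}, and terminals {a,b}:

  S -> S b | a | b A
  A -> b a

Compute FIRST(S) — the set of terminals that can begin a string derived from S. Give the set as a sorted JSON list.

Compute FIRST by fixpoint:
[1]
  A via A→b a: +{b}
  S via S→a: +{a}
  S via S→b A: +{b}
  FIRST[S]={a,b}  FIRST[A]={b}
[2] (no change)
  FIRST[S]={a,b}  FIRST[A]={b}

FIRST(S) = ["a", "b"]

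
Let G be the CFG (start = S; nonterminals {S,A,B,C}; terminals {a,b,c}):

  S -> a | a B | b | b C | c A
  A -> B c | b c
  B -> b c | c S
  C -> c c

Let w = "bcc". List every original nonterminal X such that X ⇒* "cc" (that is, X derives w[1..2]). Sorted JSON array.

CNF form of G:
  S -> T0 A | T1 C | T2 B | a | b
  A -> B T0 | T1 T0
  B -> T0 S | T1 T0
  C -> T0 T0
  T0 -> c
  T1 -> b
  T2 -> a

CYK fill, restricted to cells inside w[1..2]:
  cell(1,1) c: {T0}  orig:{}
  cell(2,2) c: {T0}  orig:{}
  cell(1,2) cc: {C}

Original NTs in T[1,2] deriving "cc": ["C"]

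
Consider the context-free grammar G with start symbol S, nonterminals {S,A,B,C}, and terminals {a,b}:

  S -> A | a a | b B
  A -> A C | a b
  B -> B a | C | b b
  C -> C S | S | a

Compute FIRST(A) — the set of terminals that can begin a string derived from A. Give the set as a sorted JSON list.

FIRST iteration:
pass 1:
  A via A→a b: +{a}
  B via B→b b: +{b}
  C via C→a: +{a}
  S via S→A: +{a}
  S via S→b B: +{b}
  S: {a,b}  A: {a}  B: {b}  C: {a}
pass 2:
  B via B→C: +{a}
  C via C→S: +{b}
  S: {a,b}  A: {a}  B: {a,b}  C: {a,b}
pass 3: done
  S: {a,b}  A: {a}  B: {a,b}  C: {a,b}

FIRST(A) = ["a"]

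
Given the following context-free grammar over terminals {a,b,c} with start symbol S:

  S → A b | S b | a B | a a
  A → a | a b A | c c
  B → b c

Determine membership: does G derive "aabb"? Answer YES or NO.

Convert to CNF:
  S -> A T1 | S T1 | T0 B | T0 T0
  A -> T0 X3 | T2 T2 | a
  B -> T1 T2
  T0 -> a
  T1 -> b
  T2 -> c
  X3 -> T1 A

Fill CYK table bottom-up:
  T[0,0] 'a' = {A,T0}  orig:{A}
  T[1,1] 'a' = {A,T0}  orig:{A}
  T[2,2] 'b' = {T1}  orig:{}
  T[3,3] 'b' = {T1}  orig:{}
  T[0,1] 'aa' = {S}
  T[1,2] 'ab' = {S}
  T[2,3] 'bb' = ∅
  T[0,2] 'aab' = {S}
  T[1,3] 'abb' = {S}
  T[0,3] 'aabb' = {S}

S ∈ T[0,3] ⇒ YES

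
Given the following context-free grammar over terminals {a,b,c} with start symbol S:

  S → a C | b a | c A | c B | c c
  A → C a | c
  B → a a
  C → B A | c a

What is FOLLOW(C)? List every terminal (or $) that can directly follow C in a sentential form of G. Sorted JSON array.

FIRST iteration:
[1]
  A via A→c: +{c}
  B via B→a a: +{a}
  C via C→B A: +{a}
  C via C→c a: +{c}
  S via S→a C: +{a}
  S via S→b a: +{b}
  S via S→c A: +{c}
  S: {a,b,c}  A: {c}  B: {a}  C: {a,c}
[2]
  A via A→C a: +{a}
  S: {a,b,c}  A: {a,c}  B: {a}  C: {a,c}
[3] — fixpoint
  S: {a,b,c}  A: {a,c}  B: {a}  C: {a,c}

FOLLOW sets:
seed FOLLOW(S) with $
iter 1:
  A→C a: FOLLOW(C) ⊇ FIRST(a) = {a}; new: +{a}
  C→B A: FOLLOW(B) ⊇ FIRST(A) = {a,c}; new: +{a,c}
  C→B A: FOLLOW(A) ⊇ FOLLOW(C) ⊇ {a}; new: +{a}
  S→a C: FOLLOW(C) ⊇ FOLLOW(S) ⊇ {$}; new: +{$}
  S→c A: FOLLOW(A) ⊇ FOLLOW(S) ⊇ {$}; new: +{$}
  S→c B: FOLLOW(B) ⊇ FOLLOW(S) ⊇ {$}; new: +{$}
  S: {$}  A: {$,a}  B: {$,a,c}  C: {$,a}
iter 2: — fixpoint
  S: {$}  A: {$,a}  B: {$,a,c}  C: {$,a}

FOLLOW(C) = ["$", "a"]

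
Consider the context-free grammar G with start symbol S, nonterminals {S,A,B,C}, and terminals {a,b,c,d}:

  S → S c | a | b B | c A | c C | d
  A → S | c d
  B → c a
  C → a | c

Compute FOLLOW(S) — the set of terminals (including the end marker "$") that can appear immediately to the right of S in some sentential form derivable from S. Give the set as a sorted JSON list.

Compute FIRST by fixpoint:
pass 1:
  A via A→c d: +{c}
  B via B→c a: +{c}
  C via C→a: +{a}
  C via C→c: +{c}
  S via S→a: +{a}
  S via S→b B: +{b}
  S via S→c A: +{c}
  S via S→d: +{d}
  S: {a,b,c,d}  A: {c}  B: {c}  C: {a,c}
pass 2:
  A via A→S: +{a,b,d}
  S: {a,b,c,d}  A: {a,b,c,d}  B: {c}  C: {a,c}
pass 3: done
  S: {a,b,c,d}  A: {a,b,c,d}  B: {c}  C: {a,c}

FOLLOW sets:
FOLLOW(S) := {$}
[1]
  S→S c: FOLLOW(S) ⊇ FIRST(c) = {c}; new: +{c}
  S→b B: FOLLOW(B) ⊇ FOLLOW(S) ⊇ {$,c}; new: +{$,c}
  S→c A: FOLLOW(A) ⊇ FOLLOW(S) ⊇ {$,c}; new: +{$,c}
  S→c C: FOLLOW(C) ⊇ FOLLOW(S) ⊇ {$,c}; new: +{$,c}
  FOLLOW(S)={$,c}  FOLLOW(A)={$,c}  FOLLOW(B)={$,c}  FOLLOW(C)={$,c}
[2] (no change)
  FOLLOW(S)={$,c}  FOLLOW(A)={$,c}  FOLLOW(B)={$,c}  FOLLOW(C)={$,c}

FOLLOW(S) = ["$", "c"]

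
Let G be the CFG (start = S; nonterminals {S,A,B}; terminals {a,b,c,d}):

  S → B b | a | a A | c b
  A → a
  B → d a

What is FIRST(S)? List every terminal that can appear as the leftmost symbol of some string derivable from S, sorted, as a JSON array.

FIRST sets, iterate to fixpoint:
[1]
  A via A→a: +{a}
  B via B→d a: +{d}
  S via S→B b: +{d}
  S via S→a: +{a}
  S via S→c b: +{c}
  S: {a,c,d}  A: {a}  B: {d}
[2] — fixpoint
  S: {a,c,d}  A: {a}  B: {d}

FIRST(S) = ["a", "c", "d"]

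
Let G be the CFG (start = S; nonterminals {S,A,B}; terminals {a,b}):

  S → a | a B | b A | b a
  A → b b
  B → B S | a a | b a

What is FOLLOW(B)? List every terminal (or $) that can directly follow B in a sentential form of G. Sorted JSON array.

FIRST sets, iterate to fixpoint:
[1]
  A via A→b b: +{b}
  B via B→a a: +{a}
  B via B→b a: +{b}
  S via S→a: +{a}
  S via S→b A: +{b}
  S: {a,b}  A: {b}  B: {a,b}
[2] (stable)
  S: {a,b}  A: {b}  B: {a,b}

FOLLOW sets:
initialize: $ ∈ FOLLOW(S)
pass 1:
  B→B S: FOLLOW(B) ⊇ FIRST(S) = {a,b}; new: +{a,b}
  B→B S: FOLLOW(S) ⊇ FOLLOW(B) ⊇ {a,b}; new: +{a,b}
  S→a B: FOLLOW(B) ⊇ FOLLOW(S) ⊇ {$,a,b}; new: +{$}
  S→b A: FOLLOW(A) ⊇ FOLLOW(S) ⊇ {$,a,b}; new: +{$,a,b}
  FOLLOW[S]={$,a,b}  FOLLOW[A]={$,a,b}  FOLLOW[B]={$,a,b}
pass 2: (no change)
  FOLLOW[S]={$,a,b}  FOLLOW[A]={$,a,b}  FOLLOW[B]={$,a,b}

FOLLOW(B) = ["$", "a", "b"]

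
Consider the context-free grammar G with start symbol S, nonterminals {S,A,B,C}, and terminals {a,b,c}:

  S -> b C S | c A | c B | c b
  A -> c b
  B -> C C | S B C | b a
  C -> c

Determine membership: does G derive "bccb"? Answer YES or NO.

Convert to CNF:
  S -> T0 A | T0 B | T0 T1 | T1 X4
  A -> T0 T1
  B -> C C | S X3 | T1 T2
  C -> c
  T0 -> c
  T1 -> b
  T2 -> a
  X3 -> B C
  X4 -> C S

CYK fill:
  [0..0]={T1}  "b"  orig:{}
  [1..1]={C,T0}  "c"  orig:{C}
  [2..2]={C,T0}  "c"  orig:{C}
  [3..3]={T1}  "b"  orig:{}
  [0..1]=∅  "bc"
  [1..2]={B}  "cc"
  [2..3]={A,S}  "cb"
  [0..2]=∅  "bcc"
  [1..3]={S,X4}  "ccb"  orig:{S}
  [0..3]={S}  "bccb"

S ∈ T[0,3] ⇒ YES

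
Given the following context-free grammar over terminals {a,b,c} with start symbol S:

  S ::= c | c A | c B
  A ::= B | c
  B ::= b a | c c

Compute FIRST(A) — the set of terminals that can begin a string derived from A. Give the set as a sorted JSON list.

FIRST sets, iterate to fixpoint:
[1]
  A via A→c: +{c}
  B via B→b a: +{b}
  B via B→c c: +{c}
  S via S→c: +{c}
  FIRST[S]={c}  FIRST[A]={c}  FIRST[B]={b,c}
[2]
  A via A→B: +{b}
  FIRST[S]={c}  FIRST[A]={b,c}  FIRST[B]={b,c}
[3] (no change)
  FIRST[S]={c}  FIRST[A]={b,c}  FIRST[B]={b,c}

FIRST(A) = ["b", "c"]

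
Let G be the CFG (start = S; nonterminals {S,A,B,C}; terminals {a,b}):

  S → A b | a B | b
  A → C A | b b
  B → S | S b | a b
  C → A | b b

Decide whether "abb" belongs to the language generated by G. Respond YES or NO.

CNF form of G:
  S -> A T0 | T1 B | b
  A -> C A | T0 T0
  B -> A T0 | S T0 | T1 B | T1 T0 | b
  C -> C A | T0 T0
  T0 -> b
  T1 -> a

Fill CYK table bottom-up:
  T[0,0] 'a' = {T1}  orig:{}
  T[1,1] 'b' = {B,S,T0}  orig:{B,S}
  T[2,2] 'b' = {B,S,T0}  orig:{B,S}
  T[0,1] 'ab' = {B,S}
  T[1,2] 'bb' = {A,B,C}
  T[0,2] 'abb' = {B,S}

S ∈ T[0,2] ⇒ YES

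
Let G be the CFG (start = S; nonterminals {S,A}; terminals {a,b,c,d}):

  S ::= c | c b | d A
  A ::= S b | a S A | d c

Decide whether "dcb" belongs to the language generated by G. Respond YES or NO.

CNF form of G:
  S -> T2 A | T3 T0 | c
  A -> S T0 | T1 X4 | T2 T3
  T0 -> b
  T1 -> a
  T2 -> d
  T3 -> c
  X4 -> S A

CYK fill:
  [0..0]={T2}  "d"  orig:{}
  [1..1]={S,T3}  "c"  orig:{S}
  [2..2]={T0}  "b"  orig:{}
  [0..1]={A}  "dc"
  [1..2]={A,S}  "cb"
  [0..2]={S}  "dcb"

S ∈ T[0,2] ⇒ YES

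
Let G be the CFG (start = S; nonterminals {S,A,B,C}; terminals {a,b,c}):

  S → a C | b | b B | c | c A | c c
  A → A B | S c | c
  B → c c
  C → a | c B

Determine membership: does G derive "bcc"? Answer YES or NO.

Convert to CNF:
  S -> T0 A | T0 T0 | T1 C | T2 B | b | c
  A -> A B | S T0 | c
  B -> T0 T0
  C -> T0 B | a
  T0 -> c
  T1 -> a
  T2 -> b

CYK fill:
  cell(0,0) b: {S,T2}  orig:{S}
  cell(1,1) c: {A,S,T0}  orig:{A,S}
  cell(2,2) c: {A,S,T0}  orig:{A,S}
  cell(0,1) bc: {A}
  cell(1,2) cc: {A,B,S}
  cell(0,2) bcc: {S}

S ∈ T[0,2] ⇒ YES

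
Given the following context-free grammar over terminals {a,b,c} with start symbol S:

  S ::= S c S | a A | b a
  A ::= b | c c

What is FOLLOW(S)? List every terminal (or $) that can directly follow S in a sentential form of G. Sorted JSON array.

FIRST sets, iterate to fixpoint:
pass 1:
  A via A→b: +{b}
  A via A→c c: +{c}
  S via S→a A: +{a}
  S via S→b a: +{b}
  S: {a,b}  A: {b,c}
pass 2: — fixpoint
  S: {a,b}  A: {b,c}

FOLLOW sets:
initialize: $ ∈ FOLLOW(S)
iter 1:
  S→S c S: FOLLOW(S) ⊇ FIRST(c) = {c}; new: +{c}
  S→a A: FOLLOW(A) ⊇ FOLLOW(S) ⊇ {$,c}; new: +{$,c}
  FOLLOW[S]={$,c}  FOLLOW[A]={$,c}
iter 2: — fixpoint
  FOLLOW[S]={$,c}  FOLLOW[A]={$,c}

FOLLOW(S) = ["$", "c"]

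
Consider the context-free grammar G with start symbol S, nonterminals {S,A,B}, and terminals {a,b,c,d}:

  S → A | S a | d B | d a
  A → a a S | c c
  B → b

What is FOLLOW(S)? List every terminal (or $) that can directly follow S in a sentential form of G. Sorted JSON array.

FIRST sets, iterate to fixpoint:
[1]
  A via A→a a S: +{a}
  A via A→c c: +{c}
  B via B→b: +{b}
  S via S→A: +{a,c}
  S via S→d B: +{d}
  FIRST(S)={a,c,d}  FIRST(A)={a,c}  FIRST(B)={b}
[2] (stable)
  FIRST(S)={a,c,d}  FIRST(A)={a,c}  FIRST(B)={b}

FOLLOW iteration:
seed FOLLOW(S) with $
pass 1:
  S→A: FOLLOW(A) ⊇ FOLLOW(S) ⊇ {$}; new: +{$}
  S→S a: FOLLOW(S) ⊇ FIRST(a) = {a}; new: +{a}
  S→d B: FOLLOW(B) ⊇ FOLLOW(S) ⊇ {$,a}; new: +{$,a}
  S: {$,a}  A: {$}  B: {$,a}
pass 2:
  S→A: FOLLOW(A) ⊇ FOLLOW(S) ⊇ {$,a}; new: +{a}
  S: {$,a}  A: {$,a}  B: {$,a}
pass 3: — fixpoint
  S: {$,a}  A: {$,a}  B: {$,a}

FOLLOW(S) = ["$", "a"]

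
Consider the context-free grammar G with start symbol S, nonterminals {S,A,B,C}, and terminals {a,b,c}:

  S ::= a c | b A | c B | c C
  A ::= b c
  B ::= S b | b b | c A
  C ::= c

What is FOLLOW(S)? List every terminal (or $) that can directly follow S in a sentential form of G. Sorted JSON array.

FIRST sets, iterate to fixpoint:
pass 1:
  A via A→b c: +{b}
  B via B→b b: +{b}
  B via B→c A: +{c}
  C via C→c: +{c}
  S via S→a c: +{a}
  S via S→b A: +{b}
  S via S→c B: +{c}
  FIRST[S]={a,b,c}  FIRST[A]={b}  FIRST[B]={b,c}  FIRST[C]={c}
pass 2:
  B via B→S b: +{a}
  FIRST[S]={a,b,c}  FIRST[A]={b}  FIRST[B]={a,b,c}  FIRST[C]={c}
pass 3: (stable)
  FIRST[S]={a,b,c}  FIRST[A]={b}  FIRST[B]={a,b,c}  FIRST[C]={c}

FOLLOW iteration:
seed FOLLOW(S) with $
pass 1:
  B→S b: FOLLOW(S) ⊇ FIRST(b) = {b}; new: +{b}
  S→b A: FOLLOW(A) ⊇ FOLLOW(S) ⊇ {$,b}; new: +{$,b}
  S→c B: FOLLOW(B) ⊇ FOLLOW(S) ⊇ {$,b}; new: +{$,b}
  S→c C: FOLLOW(C) ⊇ FOLLOW(S) ⊇ {$,b}; new: +{$,b}
  FOLLOW(S)={$,b}  FOLLOW(A)={$,b}  FOLLOW(B)={$,b}  FOLLOW(C)={$,b}
pass 2: (no change)
  FOLLOW(S)={$,b}  FOLLOW(A)={$,b}  FOLLOW(B)={$,b}  FOLLOW(C)={$,b}

FOLLOW(S) = ["$", "b"]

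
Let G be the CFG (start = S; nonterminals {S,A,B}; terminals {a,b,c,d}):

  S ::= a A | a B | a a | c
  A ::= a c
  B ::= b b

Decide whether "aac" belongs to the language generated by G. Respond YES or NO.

CNF form of G:
  S -> T0 A | T0 B | T0 T0 | c
  A -> T0 T1
  B -> T2 T2
  T0 -> a
  T1 -> c
  T2 -> b

Fill CYK table bottom-up:
  cell(0,0) a: {T0}  orig:{}
  cell(1,1) a: {T0}  orig:{}
  cell(2,2) c: {S,T1}  orig:{S}
  cell(0,1) aa: {S}
  cell(1,2) ac: {A}
  cell(0,2) aac: {S}

S ∈ T[0,2] ⇒ YES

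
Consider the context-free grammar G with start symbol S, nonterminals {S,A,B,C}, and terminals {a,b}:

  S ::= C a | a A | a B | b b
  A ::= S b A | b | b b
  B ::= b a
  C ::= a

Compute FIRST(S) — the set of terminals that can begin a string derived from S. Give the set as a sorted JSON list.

Compute FIRST by fixpoint:
[1]
  A via A→b: +{b}
  B via B→b a: +{b}
  C via C→a: +{a}
  S via S→C a: +{a}
  S via S→b b: +{b}
  S: {a,b}  A: {b}  B: {b}  C: {a}
[2]
  A via A→S b A: +{a}
  S: {a,b}  A: {a,b}  B: {b}  C: {a}
[3] — fixpoint
  S: {a,b}  A: {a,b}  B: {b}  C: {a}

FIRST(S) = ["a", "b"]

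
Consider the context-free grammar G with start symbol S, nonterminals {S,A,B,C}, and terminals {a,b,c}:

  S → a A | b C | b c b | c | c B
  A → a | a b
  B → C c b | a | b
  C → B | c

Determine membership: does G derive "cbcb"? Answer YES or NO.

Convert to CNF:
  S -> T0 A | T1 C | T1 X5 | T2 B | c
  A -> T0 T1 | a
  B -> C X3 | a | b
  C -> C X4 | a | b | c
  T0 -> a
  T1 -> b
  T2 -> c
  X3 -> T2 T1
  X4 -> T2 T1
  X5 -> T2 T1

CYK table (by increasing span):
  cell(0,0) c: {C,S,T2}  orig:{C,S}
  cell(1,1) b: {B,C,T1}  orig:{B,C}
  cell(2,2) c: {C,S,T2}  orig:{C,S}
  cell(3,3) b: {B,C,T1}  orig:{B,C}
  cell(0,1) cb: {S,X3,X4,X5}  orig:{S}
  cell(1,2) bc: {S}
  cell(2,3) cb: {S,X3,X4,X5}  orig:{S}
  cell(0,2) cbc: ∅
  cell(1,3) bcb: {B,C,S}
  cell(0,3) cbcb: {S}

S ∈ T[0,3] ⇒ YES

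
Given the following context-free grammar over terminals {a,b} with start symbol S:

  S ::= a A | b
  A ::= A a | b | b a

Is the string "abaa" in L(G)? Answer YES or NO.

CNF form of G:
  S -> T0 A | b
  A -> A T0 | T1 T0 | b
  T0 -> a
  T1 -> b

CYK table (by increasing span):
  T[0,0] 'a' = {T0}  orig:{}
  T[1,1] 'b' = {A,S,T1}  orig:{A,S}
  T[2,2] 'a' = {T0}  orig:{}
  T[3,3] 'a' = {T0}  orig:{}
  T[0,1] 'ab' = {S}
  T[1,2] 'ba' = {A}
  T[2,3] 'aa' = ∅
  T[0,2] 'aba' = {S}
  T[1,3] 'baa' = {A}
  T[0,3] 'abaa' = {S}

S ∈ T[0,3] ⇒ YES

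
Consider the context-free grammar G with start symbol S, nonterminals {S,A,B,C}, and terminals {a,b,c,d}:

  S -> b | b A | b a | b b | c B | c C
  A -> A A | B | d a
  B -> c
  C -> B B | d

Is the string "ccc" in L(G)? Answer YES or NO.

CNF form of G:
  S -> T2 A | T2 T1 | T2 T2 | T3 B | T3 C | b
  A -> A A | T0 T1 | c
  B -> c
  C -> B B | d
  T0 -> d
  T1 -> a
  T2 -> b
  T3 -> c

CYK table (by increasing span):
  T[0,0] 'c' = {A,B,T3}  orig:{A,B}
  T[1,1] 'c' = {A,B,T3}  orig:{A,B}
  T[2,2] 'c' = {A,B,T3}  orig:{A,B}
  T[0,1] 'cc' = {A,C,S}
  T[1,2] 'cc' = {A,C,S}
  T[0,2] 'ccc' = {A,S}

S ∈ T[0,2] ⇒ YES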